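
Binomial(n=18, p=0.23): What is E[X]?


E[X] = n*p = 18 * 0.23 = 4.14

4.14


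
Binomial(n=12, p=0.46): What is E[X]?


E[X] = n*p = 12 * 0.46 = 5.52

5.52


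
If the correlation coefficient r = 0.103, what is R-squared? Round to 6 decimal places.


R^2 = r^2 = (0.103)^2 = 0.010609

0.010609


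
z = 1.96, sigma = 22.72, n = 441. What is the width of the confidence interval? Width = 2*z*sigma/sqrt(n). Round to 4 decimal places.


width = 2*z*sigma/sqrt(n)
2*z*sigma = 2 * 1.96 * 22.72 = 89.0624
sqrt(441) = 21
width = 89.0624 / 21 = 7952/1875 ≈ 4.241067

4.2411


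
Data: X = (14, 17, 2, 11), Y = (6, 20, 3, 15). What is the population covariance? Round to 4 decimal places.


Cov = (1/n)*sum((xi-xbar)(yi-ybar))
n = 4, xbar = 44/4 = 11, ybar = 44/4 = 11
sum((xi-xbar)(yi-ybar)) = 111
Cov = 111 / 4 = 27.75

27.7500


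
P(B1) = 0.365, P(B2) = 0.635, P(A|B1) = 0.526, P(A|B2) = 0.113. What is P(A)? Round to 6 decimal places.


P(A) = P(A|B1)*P(B1) + P(A|B2)*P(B2)
P(A|B1)*P(B1) = 0.526 * 0.365 = 0.19199
P(A|B2)*P(B2) = 0.113 * 0.635 = 0.071755
P(A) = 0.19199 + 0.071755 = 0.263745

0.263745


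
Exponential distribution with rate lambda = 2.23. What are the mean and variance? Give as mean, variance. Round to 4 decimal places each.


mean = 1/lam, var = 1/lam^2
mean = 1 / 2.23 = 100/223 ≈ 0.448430
lam^2 = 2.23^2 = 4.9729
var = 1 / 4.9729 ≈ 0.201090

0.4484, 0.2011


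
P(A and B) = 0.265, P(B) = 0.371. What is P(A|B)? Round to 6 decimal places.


P(A|B) = P(A and B) / P(B) = 0.265 / 0.371 = 5/7 ≈ 0.71428571

0.714286


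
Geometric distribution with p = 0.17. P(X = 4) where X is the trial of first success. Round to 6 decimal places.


P = (1-p)^(k-1) * p
(1-p)^(k-1) = 0.83^3 = 0.571787
P = 0.571787 * 0.17 = 0.09720379

0.097204


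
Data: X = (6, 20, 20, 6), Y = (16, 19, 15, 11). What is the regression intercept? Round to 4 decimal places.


a = ybar - b*xbar, where b = sum((xi-xbar)(yi-ybar)) / sum((xi-xbar)^2)
n = 4, xbar = 52/4 = 13, ybar = 61/4 = 15.25
Sxy = sum((xi-xbar)(yi-ybar)) = 49
Sxx = sum((xi-xbar)^2) = 196
b = Sxy / Sxx = 0.25
a = 15.25 - 0.25 * 13 = 12

12.0000


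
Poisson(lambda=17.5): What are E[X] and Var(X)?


E[X] = Var(X) = lambda = 17.5

17.5, 17.5


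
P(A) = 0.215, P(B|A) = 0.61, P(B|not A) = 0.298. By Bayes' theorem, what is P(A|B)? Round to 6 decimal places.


P(A|B) = P(B|A)*P(A) / P(B), P(B) = P(B|A)*P(A) + P(B|not A)*P(not A)
P(B|A)*P(A) = 0.61 * 0.215 = 0.13115
P(B|not A)*P(not A) = 0.298 * 0.785 = 0.23393
P(B) = 0.13115 + 0.23393 = 0.36508
P(A|B) = 0.13115 / 0.36508 ≈ 0.35923633

0.359236


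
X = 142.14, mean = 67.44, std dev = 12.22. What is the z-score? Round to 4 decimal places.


z = (X - mu) / sigma
X - mu = 142.14 - 67.44 = 74.7
z = 74.7 / 12.22 = 3735/611 ≈ 6.112930

6.1129


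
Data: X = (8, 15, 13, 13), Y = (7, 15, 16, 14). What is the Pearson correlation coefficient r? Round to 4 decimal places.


r = sum((xi-xbar)(yi-ybar)) / sqrt(sum((xi-xbar)^2) * sum((yi-ybar)^2))
n = 4, xbar = 49/4 = 12.25, ybar = 52/4 = 13
Sxy = sum((xi-xbar)(yi-ybar)) = 34
Sxx = sum((xi-xbar)^2) = 26.75
Syy = sum((yi-ybar)^2) = 50
sqrt(Sxx*Syy) ≈ 36.571847
r = Sxy / sqrt(Sxx*Syy) = 34 / 36.571847 ≈ 0.929677

0.9297


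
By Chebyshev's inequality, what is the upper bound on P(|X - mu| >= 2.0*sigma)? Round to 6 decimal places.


P <= 1/k^2
k^2 = 2.0^2 = 4
1/k^2 = 1 / 4 = 0.25

0.250000


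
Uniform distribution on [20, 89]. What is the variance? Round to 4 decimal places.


Var = (b-a)^2 / 12
(b-a)^2 = (89 - 20)^2 = 4761
Var = 4761/12 = 396.75

396.7500


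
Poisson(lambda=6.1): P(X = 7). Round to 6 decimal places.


P = e^(-lam) * lam^k / k!
e^(-6.1) ≈ 0.002242868
lam^k = 6.1^7 ≈ 314274.283602
k! = 7! = 5040
P = 0.002242868 * 314274.283602 / 5040 ≈ 0.139856

0.139856


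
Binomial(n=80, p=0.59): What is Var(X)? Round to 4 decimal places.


Var = n*p*(1-p) = 80 * 0.59 * 0.41 = 19.352

19.3520


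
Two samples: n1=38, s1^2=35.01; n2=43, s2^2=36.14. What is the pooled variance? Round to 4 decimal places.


sp^2 = ((n1-1)*s1^2 + (n2-1)*s2^2)/(n1+n2-2)
(n1-1)*s1^2 = 37 * 35.01 = 1295.37
(n2-1)*s2^2 = 42 * 36.14 = 1517.88
numerator = 1295.37 + 1517.88 = 2813.25
n1+n2-2 = 79
sp^2 = 2813.25 / 79 = 11253/316 ≈ 35.610759

35.6108


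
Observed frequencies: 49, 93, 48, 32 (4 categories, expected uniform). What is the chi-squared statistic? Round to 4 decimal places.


chi2 = sum((O-E)^2/E), E = total/4
total = 222, E = 222/4 = 55.5
(49 - 55.5)^2 / 55.5 = 42.25 / 55.5 = 169/222 ≈ 0.761261
(93 - 55.5)^2 / 55.5 = 1406.25 / 55.5 = 1875/74 ≈ 25.337838
(48 - 55.5)^2 / 55.5 = 56.25 / 55.5 = 75/74 ≈ 1.013514
(32 - 55.5)^2 / 55.5 = 552.25 / 55.5 = 2209/222 ≈ 9.950450
chi2 = 4114/111 ≈ 37.063063

37.0631


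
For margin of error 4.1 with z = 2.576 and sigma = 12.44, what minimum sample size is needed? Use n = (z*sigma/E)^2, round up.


z*sigma/E = 2.576 * 12.44 / 4.1 ≈ 7.815961
(z*sigma/E)^2 ≈ 61.089246
round up: n = 62

62


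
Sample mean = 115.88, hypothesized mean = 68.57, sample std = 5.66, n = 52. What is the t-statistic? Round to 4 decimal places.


t = (xbar - mu0) / (s/sqrt(n))
xbar - mu0 = 115.88 - 68.57 = 47.31
sqrt(52) ≈ 7.21110255
s/sqrt(n) = 5.66 / 7.21110255 ≈ 0.78490078
t = 47.31 / 0.78490078 ≈ 60.275135

60.2751


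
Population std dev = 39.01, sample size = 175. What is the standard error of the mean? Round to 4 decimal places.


SE = sigma / sqrt(n)
sqrt(175) ≈ 13.228757
SE = 39.01 / 13.228757 ≈ 2.948879

2.9489


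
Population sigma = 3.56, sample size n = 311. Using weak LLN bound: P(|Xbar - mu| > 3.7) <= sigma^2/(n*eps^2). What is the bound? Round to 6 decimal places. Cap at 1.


bound = min(1, sigma^2/(n*eps^2))
sigma^2 = 3.56^2 = 12.6736
n*eps^2 = 311 * 3.7^2 = 311 * 13.69 = 4257.59
sigma^2/(n*eps^2) = 12.6736 / 4257.59 ≈ 0.00297671

0.002977


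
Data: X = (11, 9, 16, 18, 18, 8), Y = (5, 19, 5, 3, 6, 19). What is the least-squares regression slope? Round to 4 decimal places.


b = sum((xi-xbar)(yi-ybar)) / sum((xi-xbar)^2)
n = 6, xbar = 80/6 = 40/3 ≈ 13.333333, ybar = 57/6 = 9.5
Sxy = sum((xi-xbar)(yi-ybar)) = -140
Sxx = sum((xi-xbar)^2) = 310/3 ≈ 103.333333
b = Sxy / Sxx = -42/31 ≈ -1.354839

-1.3548


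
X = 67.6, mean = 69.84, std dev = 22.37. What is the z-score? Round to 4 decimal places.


z = (X - mu) / sigma
X - mu = 67.6 - 69.84 = -2.24
z = -2.24 / 22.37 = -224/2237 ≈ -0.100134

-0.1001


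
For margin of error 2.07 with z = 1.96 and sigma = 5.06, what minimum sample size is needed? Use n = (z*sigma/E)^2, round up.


z*sigma/E = 1.96 * 5.06 / 2.07 = 1078/225 ≈ 4.791111
(z*sigma/E)^2 ≈ 22.954746
round up: n = 23

23


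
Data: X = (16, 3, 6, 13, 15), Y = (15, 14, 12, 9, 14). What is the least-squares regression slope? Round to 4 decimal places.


b = sum((xi-xbar)(yi-ybar)) / sum((xi-xbar)^2)
n = 5, xbar = 53/5 = 10.6, ybar = 64/5 = 12.8
Sxy = sum((xi-xbar)(yi-ybar)) = 2.6
Sxx = sum((xi-xbar)^2) = 133.2
b = Sxy / Sxx = 13/666 ≈ 0.019520

0.0195


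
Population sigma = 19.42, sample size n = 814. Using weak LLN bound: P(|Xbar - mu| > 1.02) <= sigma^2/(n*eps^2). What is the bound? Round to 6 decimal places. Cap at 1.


bound = min(1, sigma^2/(n*eps^2))
sigma^2 = 19.42^2 = 377.1364
n*eps^2 = 814 * 1.02^2 = 814 * 1.0404 = 846.8856
sigma^2/(n*eps^2) = 377.1364 / 846.8856 ≈ 0.44532154

0.445322


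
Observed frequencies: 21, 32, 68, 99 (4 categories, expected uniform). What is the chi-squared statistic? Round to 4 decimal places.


chi2 = sum((O-E)^2/E), E = total/4
total = 220, E = 220/4 = 55
(21 - 55)^2 / 55 = 1156 / 55 = 1156/55 ≈ 21.018182
(32 - 55)^2 / 55 = 529 / 55 = 529/55 ≈ 9.618182
(68 - 55)^2 / 55 = 169 / 55 = 169/55 ≈ 3.072727
(99 - 55)^2 / 55 = 1936 / 55 = 35.2
chi2 = 758/11 ≈ 68.909091

68.9091


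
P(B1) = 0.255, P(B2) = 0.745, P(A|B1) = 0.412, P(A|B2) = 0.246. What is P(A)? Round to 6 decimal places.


P(A) = P(A|B1)*P(B1) + P(A|B2)*P(B2)
P(A|B1)*P(B1) = 0.412 * 0.255 = 0.10506
P(A|B2)*P(B2) = 0.246 * 0.745 = 0.18327
P(A) = 0.10506 + 0.18327 = 0.28833

0.288330


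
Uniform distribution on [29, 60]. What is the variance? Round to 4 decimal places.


Var = (b-a)^2 / 12
(b-a)^2 = (60 - 29)^2 = 961
Var = 961/12 ≈ 80.083333

80.0833


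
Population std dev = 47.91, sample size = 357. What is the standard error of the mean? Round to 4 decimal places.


SE = sigma / sqrt(n)
sqrt(357) ≈ 18.894444
SE = 47.91 / 18.894444 ≈ 2.535666

2.5357


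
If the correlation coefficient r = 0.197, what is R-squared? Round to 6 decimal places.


R^2 = r^2 = (0.197)^2 = 0.038809

0.038809


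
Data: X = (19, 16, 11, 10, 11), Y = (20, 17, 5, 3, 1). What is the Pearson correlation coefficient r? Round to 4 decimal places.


r = sum((xi-xbar)(yi-ybar)) / sqrt(sum((xi-xbar)^2) * sum((yi-ybar)^2))
n = 5, xbar = 67/5 = 13.4, ybar = 46/5 = 9.2
Sxy = sum((xi-xbar)(yi-ybar)) = 131.6
Sxx = sum((xi-xbar)^2) = 61.2
Syy = sum((yi-ybar)^2) = 300.8
sqrt(Sxx*Syy) ≈ 135.679623
r = Sxy / sqrt(Sxx*Syy) = 131.6 / 135.679623 ≈ 0.969932

0.9699


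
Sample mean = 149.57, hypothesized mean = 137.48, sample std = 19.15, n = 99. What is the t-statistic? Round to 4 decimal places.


t = (xbar - mu0) / (s/sqrt(n))
xbar - mu0 = 149.57 - 137.48 = 12.09
sqrt(99) ≈ 9.94987437
s/sqrt(n) = 19.15 / 9.94987437 ≈ 1.92464742
t = 12.09 / 1.92464742 ≈ 6.281670

6.2817


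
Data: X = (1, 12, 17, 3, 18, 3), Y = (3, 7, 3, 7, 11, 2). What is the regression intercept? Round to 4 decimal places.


a = ybar - b*xbar, where b = sum((xi-xbar)(yi-ybar)) / sum((xi-xbar)^2)
n = 6, xbar = 54/6 = 9, ybar = 33/6 = 5.5
Sxy = sum((xi-xbar)(yi-ybar)) = 66
Sxx = sum((xi-xbar)^2) = 290
b = Sxy / Sxx = 33/145 ≈ 0.227586
a = 5.5 - 0.227586 * 9 = 1001/290 ≈ 3.451724

3.4517


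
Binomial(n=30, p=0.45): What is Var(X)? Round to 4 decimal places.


Var = n*p*(1-p) = 30 * 0.45 * 0.55 = 7.425

7.4250


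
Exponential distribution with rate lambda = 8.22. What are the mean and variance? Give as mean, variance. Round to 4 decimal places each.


mean = 1/lam, var = 1/lam^2
mean = 1 / 8.22 = 50/411 ≈ 0.121655
lam^2 = 8.22^2 = 67.5684
var = 1 / 67.5684 ≈ 0.014800

0.1217, 0.0148


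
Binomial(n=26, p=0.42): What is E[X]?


E[X] = n*p = 26 * 0.42 = 10.92

10.92


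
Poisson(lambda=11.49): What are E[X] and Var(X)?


E[X] = Var(X) = lambda = 11.49

11.49, 11.49


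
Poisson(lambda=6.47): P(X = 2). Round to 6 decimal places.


P = e^(-lam) * lam^k / k!
e^(-6.47) ≈ 0.001549226
lam^k = 6.47^2 = 41.8609
k! = 2! = 2
P = 0.001549226 * 41.8609 / 2 ≈ 0.032426

0.032426


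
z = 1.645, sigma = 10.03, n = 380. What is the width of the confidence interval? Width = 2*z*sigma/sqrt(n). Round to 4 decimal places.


width = 2*z*sigma/sqrt(n)
2*z*sigma = 2 * 1.645 * 10.03 = 32.9987
sqrt(380) ≈ 19.493589
width = 32.9987 / 19.493589 ≈ 1.692798

1.6928


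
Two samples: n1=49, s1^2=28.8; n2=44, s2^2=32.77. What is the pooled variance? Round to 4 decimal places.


sp^2 = ((n1-1)*s1^2 + (n2-1)*s2^2)/(n1+n2-2)
(n1-1)*s1^2 = 48 * 28.8 = 1382.4
(n2-1)*s2^2 = 43 * 32.77 = 1409.11
numerator = 1382.4 + 1409.11 = 2791.51
n1+n2-2 = 91
sp^2 = 2791.51 / 91 = 279151/9100 ≈ 30.675934

30.6759


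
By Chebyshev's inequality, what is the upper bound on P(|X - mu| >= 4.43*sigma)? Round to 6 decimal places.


P <= 1/k^2
k^2 = 4.43^2 = 19.6249
1/k^2 = 1 / 19.6249 ≈ 0.05095567

0.050956


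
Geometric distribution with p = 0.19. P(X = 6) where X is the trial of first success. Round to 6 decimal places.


P = (1-p)^(k-1) * p
(1-p)^(k-1) = 0.81^5 ≈ 0.3486784
P = 0.3486784 * 0.19 ≈ 0.06624890

0.066249


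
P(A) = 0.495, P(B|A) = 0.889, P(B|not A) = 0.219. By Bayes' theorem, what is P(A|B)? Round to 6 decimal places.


P(A|B) = P(B|A)*P(A) / P(B), P(B) = P(B|A)*P(A) + P(B|not A)*P(not A)
P(B|A)*P(A) = 0.889 * 0.495 = 0.440055
P(B|not A)*P(not A) = 0.219 * 0.505 = 0.110595
P(B) = 0.440055 + 0.110595 = 0.55065
P(A|B) = 0.440055 / 0.55065 ≈ 0.79915554

0.799156


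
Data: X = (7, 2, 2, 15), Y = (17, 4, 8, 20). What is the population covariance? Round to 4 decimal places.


Cov = (1/n)*sum((xi-xbar)(yi-ybar))
n = 4, xbar = 26/4 = 6.5, ybar = 49/4 = 12.25
sum((xi-xbar)(yi-ybar)) = 124.5
Cov = 124.5 / 4 = 31.125

31.1250


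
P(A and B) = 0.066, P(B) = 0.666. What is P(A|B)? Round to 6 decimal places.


P(A|B) = P(A and B) / P(B) = 0.066 / 0.666 = 11/111 ≈ 0.09909910

0.099099


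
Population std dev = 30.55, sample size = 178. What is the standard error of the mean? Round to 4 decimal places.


SE = sigma / sqrt(n)
sqrt(178) ≈ 13.341664
SE = 30.55 / 13.341664 ≈ 2.289819

2.2898


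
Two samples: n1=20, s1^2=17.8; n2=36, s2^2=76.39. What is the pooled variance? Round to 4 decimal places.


sp^2 = ((n1-1)*s1^2 + (n2-1)*s2^2)/(n1+n2-2)
(n1-1)*s1^2 = 19 * 17.8 = 338.2
(n2-1)*s2^2 = 35 * 76.39 = 2673.65
numerator = 338.2 + 2673.65 = 3011.85
n1+n2-2 = 54
sp^2 = 3011.85 / 54 = 55.775

55.7750


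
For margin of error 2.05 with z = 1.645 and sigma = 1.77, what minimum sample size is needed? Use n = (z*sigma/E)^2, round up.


z*sigma/E = 1.645 * 1.77 / 2.05 ≈ 1.420317
(z*sigma/E)^2 ≈ 2.017301
round up: n = 3

3


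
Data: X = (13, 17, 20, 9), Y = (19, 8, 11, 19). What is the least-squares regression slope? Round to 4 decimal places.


b = sum((xi-xbar)(yi-ybar)) / sum((xi-xbar)^2)
n = 4, xbar = 59/4 = 14.75, ybar = 57/4 = 14.25
Sxy = sum((xi-xbar)(yi-ybar)) = -66.75
Sxx = sum((xi-xbar)^2) = 68.75
b = Sxy / Sxx = -267/275 ≈ -0.970909

-0.9709


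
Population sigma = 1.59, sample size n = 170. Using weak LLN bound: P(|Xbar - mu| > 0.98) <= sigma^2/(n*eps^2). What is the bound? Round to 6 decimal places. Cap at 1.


bound = min(1, sigma^2/(n*eps^2))
sigma^2 = 1.59^2 = 2.5281
n*eps^2 = 170 * 0.98^2 = 170 * 0.9604 = 163.268
sigma^2/(n*eps^2) = 2.5281 / 163.268 ≈ 0.01548436

0.015484


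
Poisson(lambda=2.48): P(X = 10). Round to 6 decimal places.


P = e^(-lam) * lam^k / k!
e^(-2.48) ≈ 0.08374323
lam^k = 2.48^10 ≈ 8800.691719
k! = 10! = 3628800
P = 0.08374323 * 8800.691719 / 3628800 ≈ 0.000203

0.000203


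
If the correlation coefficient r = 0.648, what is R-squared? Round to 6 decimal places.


R^2 = r^2 = (0.648)^2 = 0.419904

0.419904


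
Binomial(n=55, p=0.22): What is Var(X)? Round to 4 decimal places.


Var = n*p*(1-p) = 55 * 0.22 * 0.78 = 9.438

9.4380


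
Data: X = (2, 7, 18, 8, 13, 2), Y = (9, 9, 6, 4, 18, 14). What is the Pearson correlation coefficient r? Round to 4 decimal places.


r = sum((xi-xbar)(yi-ybar)) / sqrt(sum((xi-xbar)^2) * sum((yi-ybar)^2))
n = 6, xbar = 50/6 = 25/3 ≈ 8.333333, ybar = 60/6 = 10
Sxy = sum((xi-xbar)(yi-ybar)) = -17
Sxx = sum((xi-xbar)^2) = 592/3 ≈ 197.333333
Syy = sum((yi-ybar)^2) = 134
sqrt(Sxx*Syy) ≈ 162.612013
r = Sxy / sqrt(Sxx*Syy) = -17 / 162.612013 ≈ -0.104543

-0.1045


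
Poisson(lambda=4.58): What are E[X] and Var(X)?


E[X] = Var(X) = lambda = 4.58

4.58, 4.58


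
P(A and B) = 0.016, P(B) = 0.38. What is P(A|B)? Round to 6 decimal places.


P(A|B) = P(A and B) / P(B) = 0.016 / 0.38 = 4/95 ≈ 0.04210526

0.042105


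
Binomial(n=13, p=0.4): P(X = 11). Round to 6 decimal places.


P = C(n,k) * p^k * (1-p)^(n-k)
C(13,11) = 78
p^k = 0.4^11 = 0.00004194304
(1-p)^(n-k) = 0.6^2 = 0.36
P = 78 * 0.00004194304 * 0.36 ≈ 0.001178

0.001178


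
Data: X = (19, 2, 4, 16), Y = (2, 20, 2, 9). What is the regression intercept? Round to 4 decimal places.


a = ybar - b*xbar, where b = sum((xi-xbar)(yi-ybar)) / sum((xi-xbar)^2)
n = 4, xbar = 41/4 = 10.25, ybar = 33/4 = 8.25
Sxy = sum((xi-xbar)(yi-ybar)) = -108.25
Sxx = sum((xi-xbar)^2) = 216.75
b = Sxy / Sxx = -433/867 ≈ -0.499423
a = 8.25 - (-0.499423) * 10.25 = 11591/867 ≈ 13.369089

13.3691


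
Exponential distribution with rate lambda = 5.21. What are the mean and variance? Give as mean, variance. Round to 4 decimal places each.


mean = 1/lam, var = 1/lam^2
mean = 1 / 5.21 = 100/521 ≈ 0.191939
lam^2 = 5.21^2 = 27.1441
var = 1 / 27.1441 ≈ 0.036840

0.1919, 0.0368


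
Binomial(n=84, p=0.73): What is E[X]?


E[X] = n*p = 84 * 0.73 = 61.32

61.32


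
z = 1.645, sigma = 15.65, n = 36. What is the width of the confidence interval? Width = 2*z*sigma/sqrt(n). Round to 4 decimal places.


width = 2*z*sigma/sqrt(n)
2*z*sigma = 2 * 1.645 * 15.65 = 51.4885
sqrt(36) = 6
width = 51.4885 / 6 ≈ 8.581417

8.5814


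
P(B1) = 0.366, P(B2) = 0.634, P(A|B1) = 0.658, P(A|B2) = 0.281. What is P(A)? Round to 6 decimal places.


P(A) = P(A|B1)*P(B1) + P(A|B2)*P(B2)
P(A|B1)*P(B1) = 0.658 * 0.366 = 0.240828
P(A|B2)*P(B2) = 0.281 * 0.634 = 0.178154
P(A) = 0.240828 + 0.178154 = 0.418982

0.418982


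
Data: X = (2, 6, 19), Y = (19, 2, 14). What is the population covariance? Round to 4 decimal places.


Cov = (1/n)*sum((xi-xbar)(yi-ybar))
n = 3, xbar = 27/3 = 9, ybar = 35/3 ≈ 11.666667
sum((xi-xbar)(yi-ybar)) = 1
Cov = 1 / 3 = 1/3 ≈ 0.333333

0.3333


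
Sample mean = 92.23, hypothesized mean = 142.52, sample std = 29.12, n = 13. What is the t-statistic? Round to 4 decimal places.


t = (xbar - mu0) / (s/sqrt(n))
xbar - mu0 = 92.23 - 142.52 = -50.29
sqrt(13) ≈ 3.60555128
s/sqrt(n) = 29.12 / 3.60555128 ≈ 8.07643486
t = -50.29 / 8.07643486 ≈ -6.226757

-6.2268


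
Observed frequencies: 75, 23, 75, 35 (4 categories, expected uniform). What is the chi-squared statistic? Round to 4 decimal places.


chi2 = sum((O-E)^2/E), E = total/4
total = 208, E = 208/4 = 52
(75 - 52)^2 / 52 = 529 / 52 = 529/52 ≈ 10.173077
(23 - 52)^2 / 52 = 841 / 52 = 841/52 ≈ 16.173077
(75 - 52)^2 / 52 = 529 / 52 = 529/52 ≈ 10.173077
(35 - 52)^2 / 52 = 289 / 52 = 289/52 ≈ 5.557692
chi2 = 547/13 ≈ 42.076923

42.0769


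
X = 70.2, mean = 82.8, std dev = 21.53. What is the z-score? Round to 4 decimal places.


z = (X - mu) / sigma
X - mu = 70.2 - 82.8 = -12.6
z = -12.6 / 21.53 = -1260/2153 ≈ -0.585230

-0.5852


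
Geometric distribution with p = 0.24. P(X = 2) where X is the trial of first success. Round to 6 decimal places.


P = (1-p)^(k-1) * p
(1-p)^(k-1) = 0.76^1 = 0.76
P = 0.76 * 0.24 = 0.1824

0.182400


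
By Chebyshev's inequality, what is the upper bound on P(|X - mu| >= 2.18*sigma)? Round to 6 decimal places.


P <= 1/k^2
k^2 = 2.18^2 = 4.7524
1/k^2 = 1 / 4.7524 ≈ 0.21042000

0.210420


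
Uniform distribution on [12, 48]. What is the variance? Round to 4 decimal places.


Var = (b-a)^2 / 12
(b-a)^2 = (48 - 12)^2 = 1296
Var = 1296/12 = 108

108.0000


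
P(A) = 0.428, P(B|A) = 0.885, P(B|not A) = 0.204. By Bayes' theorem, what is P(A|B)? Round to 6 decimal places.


P(A|B) = P(B|A)*P(A) / P(B), P(B) = P(B|A)*P(A) + P(B|not A)*P(not A)
P(B|A)*P(A) = 0.885 * 0.428 = 0.37878
P(B|not A)*P(not A) = 0.204 * 0.572 = 0.116688
P(B) = 0.37878 + 0.116688 = 0.495468
P(A|B) = 0.37878 / 0.495468 ≈ 0.76448933

0.764489


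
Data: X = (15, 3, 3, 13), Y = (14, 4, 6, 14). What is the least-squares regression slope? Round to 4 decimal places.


b = sum((xi-xbar)(yi-ybar)) / sum((xi-xbar)^2)
n = 4, xbar = 34/4 = 8.5, ybar = 38/4 = 9.5
Sxy = sum((xi-xbar)(yi-ybar)) = 99
Sxx = sum((xi-xbar)^2) = 123
b = Sxy / Sxx = 33/41 ≈ 0.804878

0.8049


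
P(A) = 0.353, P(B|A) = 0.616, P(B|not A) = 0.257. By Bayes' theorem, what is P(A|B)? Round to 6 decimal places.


P(A|B) = P(B|A)*P(A) / P(B), P(B) = P(B|A)*P(A) + P(B|not A)*P(not A)
P(B|A)*P(A) = 0.616 * 0.353 = 0.217448
P(B|not A)*P(not A) = 0.257 * 0.647 = 0.166279
P(B) = 0.217448 + 0.166279 = 0.383727
P(A|B) = 0.217448 / 0.383727 ≈ 0.56667370

0.566674


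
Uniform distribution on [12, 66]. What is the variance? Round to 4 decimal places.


Var = (b-a)^2 / 12
(b-a)^2 = (66 - 12)^2 = 2916
Var = 2916/12 = 243

243.0000


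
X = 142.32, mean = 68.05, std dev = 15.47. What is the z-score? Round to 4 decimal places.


z = (X - mu) / sigma
X - mu = 142.32 - 68.05 = 74.27
z = 74.27 / 15.47 = 1061/221 ≈ 4.800905

4.8009


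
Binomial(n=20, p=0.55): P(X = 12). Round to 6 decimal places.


P = C(n,k) * p^k * (1-p)^(n-k)
C(20,12) = 125970
p^k = 0.55^12 ≈ 0.0007662179
(1-p)^(n-k) = 0.45^8 ≈ 0.001681513
P = 125970 * 0.0007662179 * 0.001681513 ≈ 0.162300

0.162300


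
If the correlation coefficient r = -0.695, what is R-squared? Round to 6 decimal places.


R^2 = r^2 = (-0.695)^2 = 0.483025

0.483025


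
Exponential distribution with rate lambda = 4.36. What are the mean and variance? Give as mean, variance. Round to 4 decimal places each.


mean = 1/lam, var = 1/lam^2
mean = 1 / 4.36 = 25/109 ≈ 0.229358
lam^2 = 4.36^2 = 19.0096
var = 1 / 19.0096 ≈ 0.052605

0.2294, 0.0526


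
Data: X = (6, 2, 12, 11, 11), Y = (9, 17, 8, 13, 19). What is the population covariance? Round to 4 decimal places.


Cov = (1/n)*sum((xi-xbar)(yi-ybar))
n = 5, xbar = 42/5 = 8.4, ybar = 66/5 = 13.2
sum((xi-xbar)(yi-ybar)) = -18.4
Cov = -18.4 / 5 = -3.68

-3.6800


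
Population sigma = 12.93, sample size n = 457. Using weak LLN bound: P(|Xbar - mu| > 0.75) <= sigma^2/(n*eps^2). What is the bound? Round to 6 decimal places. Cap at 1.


bound = min(1, sigma^2/(n*eps^2))
sigma^2 = 12.93^2 = 167.1849
n*eps^2 = 457 * 0.75^2 = 457 * 0.5625 = 257.0625
sigma^2/(n*eps^2) = 167.1849 / 257.0625 ≈ 0.65036674

0.650367


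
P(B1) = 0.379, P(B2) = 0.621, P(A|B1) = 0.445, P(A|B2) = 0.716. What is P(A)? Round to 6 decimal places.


P(A) = P(A|B1)*P(B1) + P(A|B2)*P(B2)
P(A|B1)*P(B1) = 0.445 * 0.379 = 0.168655
P(A|B2)*P(B2) = 0.716 * 0.621 = 0.444636
P(A) = 0.168655 + 0.444636 = 0.613291

0.613291


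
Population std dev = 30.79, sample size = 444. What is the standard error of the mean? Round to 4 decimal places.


SE = sigma / sqrt(n)
sqrt(444) ≈ 21.071308
SE = 30.79 / 21.071308 ≈ 1.461229

1.4612


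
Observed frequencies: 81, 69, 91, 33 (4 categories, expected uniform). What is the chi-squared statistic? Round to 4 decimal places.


chi2 = sum((O-E)^2/E), E = total/4
total = 274, E = 274/4 = 68.5
(81 - 68.5)^2 / 68.5 = 156.25 / 68.5 = 625/274 ≈ 2.281022
(69 - 68.5)^2 / 68.5 = 0.25 / 68.5 = 1/274 ≈ 0.003650
(91 - 68.5)^2 / 68.5 = 506.25 / 68.5 = 2025/274 ≈ 7.390511
(33 - 68.5)^2 / 68.5 = 1260.25 / 68.5 = 5041/274 ≈ 18.397810
chi2 = 3846/137 ≈ 28.072993

28.0730


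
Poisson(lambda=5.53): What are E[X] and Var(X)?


E[X] = Var(X) = lambda = 5.53

5.53, 5.53


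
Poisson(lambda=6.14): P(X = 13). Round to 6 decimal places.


P = e^(-lam) * lam^k / k!
e^(-6.14) ≈ 0.002154924
lam^k = 6.14^13 ≈ 17627422941.731883
k! = 13! = 6227020800
P = 0.002154924 * 17627422941.731883 / 6227020800 ≈ 0.006100

0.006100


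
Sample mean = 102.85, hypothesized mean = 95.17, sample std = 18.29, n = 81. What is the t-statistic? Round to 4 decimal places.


t = (xbar - mu0) / (s/sqrt(n))
xbar - mu0 = 102.85 - 95.17 = 7.68
sqrt(81) = 9
s/sqrt(n) = 18.29 / 9 = 1829/900 ≈ 2.03222222
t = 7.68 / 2.03222222 = 6912/1829 ≈ 3.779114

3.7791


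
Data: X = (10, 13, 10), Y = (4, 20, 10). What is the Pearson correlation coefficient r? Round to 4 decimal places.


r = sum((xi-xbar)(yi-ybar)) / sqrt(sum((xi-xbar)^2) * sum((yi-ybar)^2))
n = 3, xbar = 33/3 = 11, ybar = 34/3 ≈ 11.333333
Sxy = sum((xi-xbar)(yi-ybar)) = 26
Sxx = sum((xi-xbar)^2) = 6
Syy = sum((yi-ybar)^2) = 392/3 ≈ 130.666667
sqrt(Sxx*Syy) = 28
r = Sxy / sqrt(Sxx*Syy) = 26 / 28 = 13/14 ≈ 0.928571

0.9286


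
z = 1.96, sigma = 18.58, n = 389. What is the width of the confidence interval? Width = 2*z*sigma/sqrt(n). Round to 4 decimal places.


width = 2*z*sigma/sqrt(n)
2*z*sigma = 2 * 1.96 * 18.58 = 72.8336
sqrt(389) ≈ 19.723083
width = 72.8336 / 19.723083 ≈ 3.692810

3.6928


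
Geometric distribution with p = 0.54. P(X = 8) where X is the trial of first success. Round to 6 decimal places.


P = (1-p)^(k-1) * p
(1-p)^(k-1) = 0.46^7 ≈ 0.004358177
P = 0.004358177 * 0.54 ≈ 0.002353415

0.002353


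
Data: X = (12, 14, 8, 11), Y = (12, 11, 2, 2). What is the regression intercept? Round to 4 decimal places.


a = ybar - b*xbar, where b = sum((xi-xbar)(yi-ybar)) / sum((xi-xbar)^2)
n = 4, xbar = 45/4 = 11.25, ybar = 27/4 = 6.75
Sxy = sum((xi-xbar)(yi-ybar)) = 32.25
Sxx = sum((xi-xbar)^2) = 18.75
b = Sxy / Sxx = 1.72
a = 6.75 - 1.72 * 11.25 = -12.6

-12.6000


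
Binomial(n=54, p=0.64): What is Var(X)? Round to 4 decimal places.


Var = n*p*(1-p) = 54 * 0.64 * 0.36 = 12.4416

12.4416


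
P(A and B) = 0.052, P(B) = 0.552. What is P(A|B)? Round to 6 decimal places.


P(A|B) = P(A and B) / P(B) = 0.052 / 0.552 = 13/138 ≈ 0.09420290

0.094203


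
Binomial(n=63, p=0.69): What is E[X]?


E[X] = n*p = 63 * 0.69 = 43.47

43.47


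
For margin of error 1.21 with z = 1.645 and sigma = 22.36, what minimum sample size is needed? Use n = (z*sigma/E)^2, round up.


z*sigma/E = 1.645 * 22.36 / 1.21 = 183911/6050 ≈ 30.398512
(z*sigma/E)^2 ≈ 924.069556
round up: n = 925

925


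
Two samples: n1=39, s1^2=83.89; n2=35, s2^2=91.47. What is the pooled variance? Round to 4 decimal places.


sp^2 = ((n1-1)*s1^2 + (n2-1)*s2^2)/(n1+n2-2)
(n1-1)*s1^2 = 38 * 83.89 = 3187.82
(n2-1)*s2^2 = 34 * 91.47 = 3109.98
numerator = 3187.82 + 3109.98 = 6297.8
n1+n2-2 = 72
sp^2 = 6297.8 / 72 = 31489/360 ≈ 87.469444

87.4694


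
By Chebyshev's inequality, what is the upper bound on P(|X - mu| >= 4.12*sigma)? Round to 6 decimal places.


P <= 1/k^2
k^2 = 4.12^2 = 16.9744
1/k^2 = 1 / 16.9744 ≈ 0.05891224

0.058912


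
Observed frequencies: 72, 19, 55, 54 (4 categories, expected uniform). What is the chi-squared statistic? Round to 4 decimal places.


chi2 = sum((O-E)^2/E), E = total/4
total = 200, E = 200/4 = 50
(72 - 50)^2 / 50 = 484 / 50 = 9.68
(19 - 50)^2 / 50 = 961 / 50 = 19.22
(55 - 50)^2 / 50 = 25 / 50 = 0.5
(54 - 50)^2 / 50 = 16 / 50 = 0.32
chi2 = 29.72

29.7200


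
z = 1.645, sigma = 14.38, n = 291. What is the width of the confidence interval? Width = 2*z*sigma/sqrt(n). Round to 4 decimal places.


width = 2*z*sigma/sqrt(n)
2*z*sigma = 2 * 1.645 * 14.38 = 47.3102
sqrt(291) ≈ 17.058722
width = 47.3102 / 17.058722 ≈ 2.773373

2.7734


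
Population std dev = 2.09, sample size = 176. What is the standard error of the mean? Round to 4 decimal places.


SE = sigma / sqrt(n)
sqrt(176) ≈ 13.266499
SE = 2.09 / 13.266499 ≈ 0.157540

0.1575


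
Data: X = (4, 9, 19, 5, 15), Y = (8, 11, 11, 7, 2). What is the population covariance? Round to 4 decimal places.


Cov = (1/n)*sum((xi-xbar)(yi-ybar))
n = 5, xbar = 52/5 = 10.4, ybar = 39/5 = 7.8
sum((xi-xbar)(yi-ybar)) = -0.6
Cov = -0.6 / 5 = -0.12

-0.1200


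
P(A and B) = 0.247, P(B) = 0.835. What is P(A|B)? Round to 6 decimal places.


P(A|B) = P(A and B) / P(B) = 0.247 / 0.835 = 247/835 ≈ 0.29580838

0.295808


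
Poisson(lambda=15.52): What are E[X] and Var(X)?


E[X] = Var(X) = lambda = 15.52

15.52, 15.52


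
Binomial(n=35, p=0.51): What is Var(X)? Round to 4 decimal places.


Var = n*p*(1-p) = 35 * 0.51 * 0.49 = 8.7465

8.7465


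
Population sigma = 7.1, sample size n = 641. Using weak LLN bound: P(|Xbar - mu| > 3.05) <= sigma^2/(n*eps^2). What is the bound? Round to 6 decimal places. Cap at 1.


bound = min(1, sigma^2/(n*eps^2))
sigma^2 = 7.1^2 = 50.41
n*eps^2 = 641 * 3.05^2 = 641 * 9.3025 = 5962.9025
sigma^2/(n*eps^2) = 50.41 / 5962.9025 ≈ 0.00845394

0.008454


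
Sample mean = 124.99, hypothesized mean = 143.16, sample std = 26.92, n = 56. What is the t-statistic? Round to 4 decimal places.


t = (xbar - mu0) / (s/sqrt(n))
xbar - mu0 = 124.99 - 143.16 = -18.17
sqrt(56) ≈ 7.48331477
s/sqrt(n) = 26.92 / 7.48331477 ≈ 3.59733632
t = -18.17 / 3.59733632 ≈ -5.050959

-5.0510


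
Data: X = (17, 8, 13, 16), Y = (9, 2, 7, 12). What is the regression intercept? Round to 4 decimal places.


a = ybar - b*xbar, where b = sum((xi-xbar)(yi-ybar)) / sum((xi-xbar)^2)
n = 4, xbar = 54/4 = 13.5, ybar = 30/4 = 7.5
Sxy = sum((xi-xbar)(yi-ybar)) = 47
Sxx = sum((xi-xbar)^2) = 49
b = Sxy / Sxx = 47/49 ≈ 0.959184
a = 7.5 - 0.959184 * 13.5 = -267/49 ≈ -5.448980

-5.4490


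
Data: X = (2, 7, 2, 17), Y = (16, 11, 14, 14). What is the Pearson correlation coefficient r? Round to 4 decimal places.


r = sum((xi-xbar)(yi-ybar)) / sqrt(sum((xi-xbar)^2) * sum((yi-ybar)^2))
n = 4, xbar = 28/4 = 7, ybar = 55/4 = 13.75
Sxy = sum((xi-xbar)(yi-ybar)) = -10
Sxx = sum((xi-xbar)^2) = 150
Syy = sum((yi-ybar)^2) = 12.75
sqrt(Sxx*Syy) ≈ 43.732139
r = Sxy / sqrt(Sxx*Syy) = -10 / 43.732139 ≈ -0.228665

-0.2287


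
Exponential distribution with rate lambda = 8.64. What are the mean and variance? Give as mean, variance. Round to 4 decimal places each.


mean = 1/lam, var = 1/lam^2
mean = 1 / 8.64 = 25/216 ≈ 0.115741
lam^2 = 8.64^2 = 74.6496
var = 1 / 74.6496 ≈ 0.013396

0.1157, 0.0134


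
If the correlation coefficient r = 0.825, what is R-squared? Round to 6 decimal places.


R^2 = r^2 = (0.825)^2 = 0.680625

0.680625


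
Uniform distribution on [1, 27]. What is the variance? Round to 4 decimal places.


Var = (b-a)^2 / 12
(b-a)^2 = (27 - 1)^2 = 676
Var = 676/12 ≈ 56.333333

56.3333


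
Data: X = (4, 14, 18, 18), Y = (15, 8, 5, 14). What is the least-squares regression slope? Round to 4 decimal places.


b = sum((xi-xbar)(yi-ybar)) / sum((xi-xbar)^2)
n = 4, xbar = 54/4 = 13.5, ybar = 42/4 = 10.5
Sxy = sum((xi-xbar)(yi-ybar)) = -53
Sxx = sum((xi-xbar)^2) = 131
b = Sxy / Sxx = -53/131 ≈ -0.404580

-0.4046


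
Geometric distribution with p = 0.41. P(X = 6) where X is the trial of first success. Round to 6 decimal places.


P = (1-p)^(k-1) * p
(1-p)^(k-1) = 0.59^5 ≈ 0.07149243
P = 0.07149243 * 0.41 ≈ 0.02931190

0.029312


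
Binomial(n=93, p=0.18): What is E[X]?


E[X] = n*p = 93 * 0.18 = 16.74

16.74


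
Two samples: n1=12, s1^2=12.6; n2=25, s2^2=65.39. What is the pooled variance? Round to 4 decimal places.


sp^2 = ((n1-1)*s1^2 + (n2-1)*s2^2)/(n1+n2-2)
(n1-1)*s1^2 = 11 * 12.6 = 138.6
(n2-1)*s2^2 = 24 * 65.39 = 1569.36
numerator = 138.6 + 1569.36 = 1707.96
n1+n2-2 = 35
sp^2 = 1707.96 / 35 = 42699/875 ≈ 48.798857

48.7989


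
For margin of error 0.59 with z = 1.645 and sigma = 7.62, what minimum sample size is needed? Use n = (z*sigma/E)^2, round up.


z*sigma/E = 1.645 * 7.62 / 0.59 = 125349/5900 ≈ 21.245593
(z*sigma/E)^2 ≈ 451.375231
round up: n = 452

452


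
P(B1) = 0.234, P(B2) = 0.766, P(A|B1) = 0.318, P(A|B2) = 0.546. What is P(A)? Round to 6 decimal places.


P(A) = P(A|B1)*P(B1) + P(A|B2)*P(B2)
P(A|B1)*P(B1) = 0.318 * 0.234 = 0.074412
P(A|B2)*P(B2) = 0.546 * 0.766 = 0.418236
P(A) = 0.074412 + 0.418236 = 0.492648

0.492648


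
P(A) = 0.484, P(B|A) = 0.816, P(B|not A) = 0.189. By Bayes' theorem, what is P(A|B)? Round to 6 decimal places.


P(A|B) = P(B|A)*P(A) / P(B), P(B) = P(B|A)*P(A) + P(B|not A)*P(not A)
P(B|A)*P(A) = 0.816 * 0.484 = 0.394944
P(B|not A)*P(not A) = 0.189 * 0.516 = 0.097524
P(B) = 0.394944 + 0.097524 = 0.492468
P(A|B) = 0.394944 / 0.492468 ≈ 0.80196886

0.801969


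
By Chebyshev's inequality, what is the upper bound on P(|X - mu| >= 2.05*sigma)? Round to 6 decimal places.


P <= 1/k^2
k^2 = 2.05^2 = 4.2025
1/k^2 = 1 / 4.2025 = 400/1681 ≈ 0.23795360

0.237954


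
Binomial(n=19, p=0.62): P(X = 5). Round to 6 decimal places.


P = C(n,k) * p^k * (1-p)^(n-k)
C(19,5) = 11628
p^k = 0.62^5 ≈ 0.09161328
(1-p)^(n-k) = 0.38^14 ≈ 0.000001309093
P = 11628 * 0.09161328 * 0.000001309093 ≈ 0.001395

0.001395


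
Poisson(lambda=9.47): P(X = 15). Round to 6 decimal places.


P = e^(-lam) * lam^k / k!
e^(-9.47) ≈ 0.00007713141
lam^k = 9.47^15 ≈ 441824388499333.463079
k! = 15! = 1307674368000
P = 0.00007713141 * 441824388499333.463079 / 1307674368000 ≈ 0.026060

0.026060


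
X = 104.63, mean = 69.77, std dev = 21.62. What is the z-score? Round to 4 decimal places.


z = (X - mu) / sigma
X - mu = 104.63 - 69.77 = 34.86
z = 34.86 / 21.62 = 1743/1081 ≈ 1.612396

1.6124


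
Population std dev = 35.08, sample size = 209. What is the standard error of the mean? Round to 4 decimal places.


SE = sigma / sqrt(n)
sqrt(209) ≈ 14.456832
SE = 35.08 / 14.456832 ≈ 2.426534

2.4265


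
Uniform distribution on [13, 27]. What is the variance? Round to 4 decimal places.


Var = (b-a)^2 / 12
(b-a)^2 = (27 - 13)^2 = 196
Var = 196/12 ≈ 16.333333

16.3333


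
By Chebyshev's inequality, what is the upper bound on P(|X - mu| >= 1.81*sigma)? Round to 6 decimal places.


P <= 1/k^2
k^2 = 1.81^2 = 3.2761
1/k^2 = 1 / 3.2761 ≈ 0.30524099

0.305241


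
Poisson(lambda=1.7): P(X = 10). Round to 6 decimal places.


P = e^(-lam) * lam^k / k!
e^(-1.7) ≈ 0.1826835
lam^k = 1.7^10 ≈ 201.599390
k! = 10! = 3628800
P = 0.1826835 * 201.599390 / 3628800 ≈ 0.000010

0.000010


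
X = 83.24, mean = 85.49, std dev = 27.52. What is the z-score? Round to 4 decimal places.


z = (X - mu) / sigma
X - mu = 83.24 - 85.49 = -2.25
z = -2.25 / 27.52 = -225/2752 ≈ -0.081759

-0.0818


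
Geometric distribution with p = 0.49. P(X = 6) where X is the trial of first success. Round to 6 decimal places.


P = (1-p)^(k-1) * p
(1-p)^(k-1) = 0.51^5 ≈ 0.03450253
P = 0.03450253 * 0.49 ≈ 0.01690624

0.016906


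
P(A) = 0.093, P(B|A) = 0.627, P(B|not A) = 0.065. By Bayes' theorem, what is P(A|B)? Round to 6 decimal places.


P(A|B) = P(B|A)*P(A) / P(B), P(B) = P(B|A)*P(A) + P(B|not A)*P(not A)
P(B|A)*P(A) = 0.627 * 0.093 = 0.058311
P(B|not A)*P(not A) = 0.065 * 0.907 = 0.058955
P(B) = 0.058311 + 0.058955 = 0.117266
P(A|B) = 0.058311 / 0.117266 ≈ 0.49725411

0.497254


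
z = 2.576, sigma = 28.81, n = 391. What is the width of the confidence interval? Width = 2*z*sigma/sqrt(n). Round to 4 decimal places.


width = 2*z*sigma/sqrt(n)
2*z*sigma = 2 * 2.576 * 28.81 = 148.42912
sqrt(391) ≈ 19.773720
width = 148.42912 / 19.773720 ≈ 7.506383

7.5064


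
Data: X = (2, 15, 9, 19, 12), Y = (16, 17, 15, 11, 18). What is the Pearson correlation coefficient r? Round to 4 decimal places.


r = sum((xi-xbar)(yi-ybar)) / sqrt(sum((xi-xbar)^2) * sum((yi-ybar)^2))
n = 5, xbar = 57/5 = 11.4, ybar = 77/5 = 15.4
Sxy = sum((xi-xbar)(yi-ybar)) = -30.8
Sxx = sum((xi-xbar)^2) = 165.2
Syy = sum((yi-ybar)^2) = 29.2
sqrt(Sxx*Syy) ≈ 69.453870
r = Sxy / sqrt(Sxx*Syy) = -30.8 / 69.453870 ≈ -0.443460

-0.4435


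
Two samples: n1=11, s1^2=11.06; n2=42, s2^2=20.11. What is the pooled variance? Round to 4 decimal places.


sp^2 = ((n1-1)*s1^2 + (n2-1)*s2^2)/(n1+n2-2)
(n1-1)*s1^2 = 10 * 11.06 = 110.6
(n2-1)*s2^2 = 41 * 20.11 = 824.51
numerator = 110.6 + 824.51 = 935.11
n1+n2-2 = 51
sp^2 = 935.11 / 51 = 93511/5100 ≈ 18.335490

18.3355


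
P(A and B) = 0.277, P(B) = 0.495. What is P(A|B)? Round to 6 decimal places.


P(A|B) = P(A and B) / P(B) = 0.277 / 0.495 = 277/495 ≈ 0.55959596

0.559596


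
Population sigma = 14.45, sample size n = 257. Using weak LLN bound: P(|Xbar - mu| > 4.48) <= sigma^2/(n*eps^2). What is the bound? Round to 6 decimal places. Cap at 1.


bound = min(1, sigma^2/(n*eps^2))
sigma^2 = 14.45^2 = 208.8025
n*eps^2 = 257 * 4.48^2 = 257 * 20.0704 = 5158.0928
sigma^2/(n*eps^2) = 208.8025 / 5158.0928 ≈ 0.04048056

0.040481


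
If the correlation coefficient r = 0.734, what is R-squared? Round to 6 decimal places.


R^2 = r^2 = (0.734)^2 = 0.538756

0.538756


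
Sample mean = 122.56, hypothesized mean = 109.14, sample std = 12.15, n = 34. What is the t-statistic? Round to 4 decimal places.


t = (xbar - mu0) / (s/sqrt(n))
xbar - mu0 = 122.56 - 109.14 = 13.42
sqrt(34) ≈ 5.83095189
s/sqrt(n) = 12.15 / 5.83095189 ≈ 2.08370781
t = 13.42 / 2.08370781 ≈ 6.440442

6.4404


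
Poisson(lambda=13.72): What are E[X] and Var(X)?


E[X] = Var(X) = lambda = 13.72

13.72, 13.72


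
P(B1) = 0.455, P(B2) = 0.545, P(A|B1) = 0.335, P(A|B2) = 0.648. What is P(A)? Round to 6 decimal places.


P(A) = P(A|B1)*P(B1) + P(A|B2)*P(B2)
P(A|B1)*P(B1) = 0.335 * 0.455 = 0.152425
P(A|B2)*P(B2) = 0.648 * 0.545 = 0.35316
P(A) = 0.152425 + 0.35316 = 0.505585

0.505585


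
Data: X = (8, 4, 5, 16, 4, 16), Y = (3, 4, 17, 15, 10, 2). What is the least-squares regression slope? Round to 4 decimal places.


b = sum((xi-xbar)(yi-ybar)) / sum((xi-xbar)^2)
n = 6, xbar = 53/6 ≈ 8.833333, ybar = 51/6 = 8.5
Sxy = sum((xi-xbar)(yi-ybar)) = -13.5
Sxx = sum((xi-xbar)^2) = 989/6 ≈ 164.833333
b = Sxy / Sxx = -81/989 ≈ -0.081901

-0.0819


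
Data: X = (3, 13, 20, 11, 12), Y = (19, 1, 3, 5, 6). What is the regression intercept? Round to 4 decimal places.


a = ybar - b*xbar, where b = sum((xi-xbar)(yi-ybar)) / sum((xi-xbar)^2)
n = 5, xbar = 59/5 = 11.8, ybar = 34/5 = 6.8
Sxy = sum((xi-xbar)(yi-ybar)) = -144.2
Sxx = sum((xi-xbar)^2) = 146.8
b = Sxy / Sxx = -721/734 ≈ -0.982289
a = 6.8 - (-0.982289) * 11.8 = 13499/734 ≈ 18.391008

18.3910


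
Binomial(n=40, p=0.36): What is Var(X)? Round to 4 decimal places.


Var = n*p*(1-p) = 40 * 0.36 * 0.64 = 9.216

9.2160


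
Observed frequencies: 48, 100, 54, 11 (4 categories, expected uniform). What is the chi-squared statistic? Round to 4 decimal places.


chi2 = sum((O-E)^2/E), E = total/4
total = 213, E = 213/4 = 53.25
(48 - 53.25)^2 / 53.25 = 27.5625 / 53.25 = 147/284 ≈ 0.517606
(100 - 53.25)^2 / 53.25 = 2185.5625 / 53.25 = 34969/852 ≈ 41.043427
(54 - 53.25)^2 / 53.25 = 0.5625 / 53.25 = 3/284 ≈ 0.010563
(11 - 53.25)^2 / 53.25 = 1785.0625 / 53.25 = 28561/852 ≈ 33.522300
chi2 = 15995/213 ≈ 75.093897

75.0939


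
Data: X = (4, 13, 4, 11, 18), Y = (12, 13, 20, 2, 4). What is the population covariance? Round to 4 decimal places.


Cov = (1/n)*sum((xi-xbar)(yi-ybar))
n = 5, xbar = 50/5 = 10, ybar = 51/5 = 10.2
sum((xi-xbar)(yi-ybar)) = -119
Cov = -119 / 5 = -23.8

-23.8000


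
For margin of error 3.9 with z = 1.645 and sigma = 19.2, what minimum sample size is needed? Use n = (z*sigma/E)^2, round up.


z*sigma/E = 1.645 * 19.2 / 3.9 = 2632/325 ≈ 8.098462
(z*sigma/E)^2 ≈ 65.585079
round up: n = 66

66


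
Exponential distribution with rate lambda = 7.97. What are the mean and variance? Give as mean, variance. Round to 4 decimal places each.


mean = 1/lam, var = 1/lam^2
mean = 1 / 7.97 = 100/797 ≈ 0.125471
lam^2 = 7.97^2 = 63.5209
var = 1 / 63.5209 ≈ 0.015743

0.1255, 0.0157


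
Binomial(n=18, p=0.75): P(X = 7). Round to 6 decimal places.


P = C(n,k) * p^k * (1-p)^(n-k)
C(18,7) = 31824
p^k = 0.75^7 ≈ 0.1334839
(1-p)^(n-k) = 0.25^11 ≈ 0.0000002384186
P = 31824 * 0.1334839 * 0.0000002384186 ≈ 0.001013

0.001013


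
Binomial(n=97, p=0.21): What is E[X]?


E[X] = n*p = 97 * 0.21 = 20.37

20.37


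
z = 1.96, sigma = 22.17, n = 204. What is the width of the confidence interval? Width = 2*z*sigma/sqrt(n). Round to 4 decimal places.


width = 2*z*sigma/sqrt(n)
2*z*sigma = 2 * 1.96 * 22.17 = 86.9064
sqrt(204) ≈ 14.282857
width = 86.9064 / 14.282857 ≈ 6.084665

6.0847


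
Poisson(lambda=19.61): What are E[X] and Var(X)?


E[X] = Var(X) = lambda = 19.61

19.61, 19.61


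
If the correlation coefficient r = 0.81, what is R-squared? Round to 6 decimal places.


R^2 = r^2 = (0.81)^2 = 0.6561

0.656100


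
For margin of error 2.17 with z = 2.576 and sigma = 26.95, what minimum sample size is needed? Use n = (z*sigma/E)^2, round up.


z*sigma/E = 2.576 * 26.95 / 2.17 = 24794/775 ≈ 31.992258
(z*sigma/E)^2 ≈ 1023.504576
round up: n = 1024

1024


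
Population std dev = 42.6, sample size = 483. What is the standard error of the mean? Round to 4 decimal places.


SE = sigma / sqrt(n)
sqrt(483) ≈ 21.977261
SE = 42.6 / 21.977261 ≈ 1.938367

1.9384
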